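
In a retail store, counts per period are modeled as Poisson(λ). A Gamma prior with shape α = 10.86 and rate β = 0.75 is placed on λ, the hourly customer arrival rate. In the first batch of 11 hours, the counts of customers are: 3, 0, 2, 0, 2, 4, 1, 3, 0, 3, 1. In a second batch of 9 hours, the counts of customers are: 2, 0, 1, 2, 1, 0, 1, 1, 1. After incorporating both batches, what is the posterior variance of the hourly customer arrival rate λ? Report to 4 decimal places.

0.0903

With a Gamma(shape α, rate β) prior, the Poisson likelihood is conjugate: the posterior is Gamma(α + ΣXᵢ, β + n).
Batch 1: sum of counts S = 19 over n = 11 hours.
After batch 1: Gamma(α+S, β+n) = Gamma(10.86+19, 0.75+11) = Gamma(29.86, 11.75).
Batch 2: sum of counts S = 9 over n = 9 hours.
After batch 2: Gamma(α+S, β+n) = Gamma(29.86+9, 11.75+9) = Gamma(38.86, 20.75).
Var = α/β² = 38.86/20.75² = 0.0903.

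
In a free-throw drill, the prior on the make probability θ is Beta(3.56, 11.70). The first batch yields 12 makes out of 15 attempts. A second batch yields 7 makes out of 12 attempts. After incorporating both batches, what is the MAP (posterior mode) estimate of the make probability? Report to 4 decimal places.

The Beta prior is conjugate to a Binomial/Bernoulli likelihood; the update adds successes to α and failures to β.
After batch 1: Beta(3.56+12, 11.70+3) = Beta(15.56, 14.70).
After batch 2: Beta(15.56+7, 14.70+5) = Beta(22.56, 19.70).
Mode of Beta(a,b) for a,b>1 is (a−1)/(a+b−2) = 21.56/40.26 = 0.5355.

0.5355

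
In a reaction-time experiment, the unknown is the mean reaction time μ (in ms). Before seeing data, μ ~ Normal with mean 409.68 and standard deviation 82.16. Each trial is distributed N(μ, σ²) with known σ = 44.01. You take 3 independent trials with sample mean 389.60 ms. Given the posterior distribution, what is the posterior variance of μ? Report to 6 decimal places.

589.266518

For Normal data with known variance σ², a Normal(μ₀, σ₀²) prior on μ is conjugate. Posterior precision = 1/σ₀² + n/σ²; posterior mean is the precision-weighted average of μ₀ and x̄.
σ₀² = 82.16² = 6750.2656, σ² = 44.01² = 1936.8801; σ² + n·σ₀² = 1936.8801 + 3·6750.2656 = 22187.6769.
Posterior precision = 1/σ₀² + n/σ² = 1/6750.2656 + 3/1936.8801 = (σ² + n·σ₀²)/(σ₀²σ²) = 22187.6769/(6750.2656·1936.8801); posterior variance σₙ² = σ₀²σ²/(σ² + n·σ₀²) = 6750.2656·1936.8801/22187.6769 = 589.266518.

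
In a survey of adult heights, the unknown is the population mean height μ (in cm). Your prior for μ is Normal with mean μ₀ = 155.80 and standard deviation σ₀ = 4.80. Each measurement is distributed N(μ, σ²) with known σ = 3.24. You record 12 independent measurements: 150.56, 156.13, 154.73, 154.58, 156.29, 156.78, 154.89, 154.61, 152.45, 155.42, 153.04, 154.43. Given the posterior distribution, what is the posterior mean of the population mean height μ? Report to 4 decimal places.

For Normal data with known variance σ², a Normal(μ₀, σ₀²) prior on μ is conjugate. Posterior precision = 1/σ₀² + n/σ²; posterior mean is the precision-weighted average of μ₀ and x̄.
Σxᵢ = 150.56 + 156.13 + 154.73 + 154.58 + 156.29 + 156.78 + 154.89 + 154.61 + 152.45 + 155.42 + 153.04 + 154.43 = 1853.91, so n·x̄ = 1853.91.
σ₀² = 4.80² = 23.04, σ² = 3.24² = 10.4976; σ² + n·σ₀² = 10.4976 + 12·23.04 = 286.9776.
Posterior mean = (μ₀/σ₀² + n·x̄/σ²)/(1/σ₀² + n/σ²) = (σ²·μ₀ + σ₀²·n·x̄)/(σ² + n·σ₀²) = (10.4976·155.80 + 23.04·1853.91)/286.9776 = 44349.61248/286.9776 = 154.5403.

154.5403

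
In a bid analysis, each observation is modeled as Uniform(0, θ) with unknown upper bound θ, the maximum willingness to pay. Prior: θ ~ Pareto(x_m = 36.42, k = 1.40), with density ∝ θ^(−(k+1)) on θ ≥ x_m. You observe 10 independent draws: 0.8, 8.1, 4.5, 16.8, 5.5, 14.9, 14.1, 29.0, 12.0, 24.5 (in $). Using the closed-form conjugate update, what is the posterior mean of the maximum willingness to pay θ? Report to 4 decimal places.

A Pareto(scale x_m, shape k) prior on the upper bound θ of Uniform(0, θ) is conjugate: posterior is Pareto(max(x_m, max xᵢ), k + n).
Sample maximum = 29.0; prior scale x_m = 36.42 → posterior scale = max = 36.42.
Posterior shape = 1.40 + 10 = 11.40.
E[θ|data] = k·x_m/(k−1) = 11.40·36.42/10.40 = 39.9219.

39.9219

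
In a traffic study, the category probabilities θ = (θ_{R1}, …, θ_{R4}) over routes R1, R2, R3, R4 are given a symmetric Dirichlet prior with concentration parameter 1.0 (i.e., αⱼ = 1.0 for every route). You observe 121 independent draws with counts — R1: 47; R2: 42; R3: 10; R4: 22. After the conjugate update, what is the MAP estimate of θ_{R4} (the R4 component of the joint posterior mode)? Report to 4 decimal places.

The Dirichlet prior is conjugate to the Multinomial likelihood: each posterior αⱼ = prior αⱼ + observed count nⱼ.
Posterior concentration: (48.0, 43.0, 11.0, 23.0), total = 125.0.
Joint mode component: (α_{R4}−1)/(Σα−K) = 22.0/121.0 = 0.1818.

0.1818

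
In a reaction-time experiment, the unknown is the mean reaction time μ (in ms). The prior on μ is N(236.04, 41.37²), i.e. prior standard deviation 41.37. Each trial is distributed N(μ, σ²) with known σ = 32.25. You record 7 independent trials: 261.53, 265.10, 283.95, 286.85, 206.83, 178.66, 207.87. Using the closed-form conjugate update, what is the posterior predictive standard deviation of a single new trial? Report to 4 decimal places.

34.3041

For Normal data with known variance σ², a Normal(μ₀, σ₀²) prior on μ is conjugate. Posterior precision = 1/σ₀² + n/σ²; posterior mean is the precision-weighted average of μ₀ and x̄.
σ₀² = 41.37² = 1711.4769, σ² = 32.25² = 1040.0625; σ² + n·σ₀² = 1040.0625 + 7·1711.4769 = 13020.4008.
Posterior precision = 1/σ₀² + n/σ² = 1/1711.4769 + 7/1040.0625 = (σ² + n·σ₀²)/(σ₀²σ²) = 13020.4008/(1711.4769·1040.0625); posterior variance σₙ² = σ₀²σ²/(σ² + n·σ₀²) = 1711.4769·1040.0625/13020.4008 = 136.711839.
Predictive variance for one new observation = σₙ² + σ² = 1711.4769·1040.0625/13020.4008 + 1040.0625 = σ²·(σ₀² + 13020.4008)/13020.4008 = 1040.0625·14731.8777/13020.4008 = 1176.774339; SD = √(1040.0625·14731.8777/13020.4008) = 34.3041.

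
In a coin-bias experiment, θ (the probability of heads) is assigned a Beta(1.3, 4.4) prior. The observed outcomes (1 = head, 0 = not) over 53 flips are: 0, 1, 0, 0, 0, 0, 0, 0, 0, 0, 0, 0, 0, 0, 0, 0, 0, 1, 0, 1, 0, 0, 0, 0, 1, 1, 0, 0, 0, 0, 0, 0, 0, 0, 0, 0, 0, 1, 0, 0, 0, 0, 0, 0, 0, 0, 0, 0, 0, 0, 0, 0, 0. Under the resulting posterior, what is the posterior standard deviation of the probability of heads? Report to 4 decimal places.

0.0427

The Beta prior is conjugate to a Binomial/Bernoulli likelihood; the update adds successes to α and failures to β.
Posterior: Beta(α+k, β+n−k) = Beta(1.3+6, 4.4+47) = Beta(7.3, 51.4).
Var = αβ/((α+β)²(α+β+1)) = 7.3·51.4/(58.7²·59.7) = 0.00182404; SD = √0.00182404 = 0.0427.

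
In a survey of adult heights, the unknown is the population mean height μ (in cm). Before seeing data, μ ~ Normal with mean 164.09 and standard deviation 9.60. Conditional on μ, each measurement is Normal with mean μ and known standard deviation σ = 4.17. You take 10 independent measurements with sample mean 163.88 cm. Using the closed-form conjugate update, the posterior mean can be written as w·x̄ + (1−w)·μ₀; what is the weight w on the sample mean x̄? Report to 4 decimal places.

0.9815

For Normal data with known variance σ², a Normal(μ₀, σ₀²) prior on μ is conjugate. Posterior precision = 1/σ₀² + n/σ²; posterior mean is the precision-weighted average of μ₀ and x̄.
σ₀² = 9.60² = 92.16, σ² = 4.17² = 17.3889. Prior precision 1/σ₀² = 1/92.16; data precision n/σ² = 10/17.3889.
w = (n/σ²)/(1/σ₀² + n/σ²) = n·σ₀²/(σ² + n·σ₀²) = 10·92.16/(17.3889 + 10·92.16) = 921.6/938.9889 = 0.9815.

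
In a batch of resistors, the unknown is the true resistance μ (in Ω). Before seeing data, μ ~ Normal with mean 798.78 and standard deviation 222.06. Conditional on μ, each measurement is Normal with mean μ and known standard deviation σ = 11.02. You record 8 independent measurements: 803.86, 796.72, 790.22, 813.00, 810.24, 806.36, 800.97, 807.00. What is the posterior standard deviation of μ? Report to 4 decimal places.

For Normal data with known variance σ², a Normal(μ₀, σ₀²) prior on μ is conjugate. Posterior precision = 1/σ₀² + n/σ²; posterior mean is the precision-weighted average of μ₀ and x̄.
σ₀² = 222.06² = 49310.6436, σ² = 11.02² = 121.4404; σ² + n·σ₀² = 121.4404 + 8·49310.6436 = 394606.5892.
Posterior precision = 1/σ₀² + n/σ² = 1/49310.6436 + 8/121.4404 = (σ² + n·σ₀²)/(σ₀²σ²) = 394606.5892/(49310.6436·121.4404); posterior variance σₙ² = σ₀²σ²/(σ² + n·σ₀²) = 49310.6436·121.4404/394606.5892 = 15.175378.
Posterior SD = √σₙ² = √(49310.6436·121.4404/394606.5892) = 3.8956.

3.8956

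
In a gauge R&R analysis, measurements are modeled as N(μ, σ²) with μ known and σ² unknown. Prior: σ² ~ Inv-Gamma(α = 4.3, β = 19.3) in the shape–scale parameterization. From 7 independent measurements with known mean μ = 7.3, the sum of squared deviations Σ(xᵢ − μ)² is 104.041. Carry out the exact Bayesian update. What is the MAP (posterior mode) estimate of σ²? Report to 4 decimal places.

8.1046

With known mean μ and an Inverse-Gamma(α, β) prior on σ², the Normal likelihood is conjugate: posterior is Inv-Gamma(α + n/2, β + Σ(xᵢ−μ)²/2).
Posterior: Inv-Gamma(4.3 + 7/2, 19.3 + 104.041/2) = Inv-Gamma(7.80, 71.3205).
Mode = β/(α+1) = 71.3205/8.80 = 8.1046.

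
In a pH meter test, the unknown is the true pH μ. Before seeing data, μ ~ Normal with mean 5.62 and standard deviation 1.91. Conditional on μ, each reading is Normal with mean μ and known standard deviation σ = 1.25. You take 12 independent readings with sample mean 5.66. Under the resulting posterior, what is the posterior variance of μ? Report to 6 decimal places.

0.125721

For Normal data with known variance σ², a Normal(μ₀, σ₀²) prior on μ is conjugate. Posterior precision = 1/σ₀² + n/σ²; posterior mean is the precision-weighted average of μ₀ and x̄.
σ₀² = 1.91² = 3.6481, σ² = 1.25² = 1.5625; σ² + n·σ₀² = 1.5625 + 12·3.6481 = 45.3397.
Posterior precision = 1/σ₀² + n/σ² = 1/3.6481 + 12/1.5625 = (σ² + n·σ₀²)/(σ₀²σ²) = 45.3397/(3.6481·1.5625); posterior variance σₙ² = σ₀²σ²/(σ² + n·σ₀²) = 3.6481·1.5625/45.3397 = 0.125721.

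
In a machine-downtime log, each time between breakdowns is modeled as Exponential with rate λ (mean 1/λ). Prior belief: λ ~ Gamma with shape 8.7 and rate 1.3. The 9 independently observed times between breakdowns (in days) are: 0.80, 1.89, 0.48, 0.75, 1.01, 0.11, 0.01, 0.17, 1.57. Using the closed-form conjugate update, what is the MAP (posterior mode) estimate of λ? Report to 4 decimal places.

With a Gamma(shape α, rate β) prior on the exponential rate λ, the posterior after n observations with total T = Σxᵢ is Gamma(α+n, β+T).
Sum of observations T = 6.79 days; n = 9.
Posterior: Gamma(8.7+9, 1.3+6.79) = Gamma(17.7, 8.09).
Mode = (α−1)/β = 2.0643.

2.0643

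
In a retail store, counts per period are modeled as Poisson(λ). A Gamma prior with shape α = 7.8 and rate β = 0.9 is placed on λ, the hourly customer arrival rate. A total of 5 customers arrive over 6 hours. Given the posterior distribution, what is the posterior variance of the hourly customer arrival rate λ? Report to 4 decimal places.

0.2689

With a Gamma(shape α, rate β) prior, the Poisson likelihood is conjugate: the posterior is Gamma(α + ΣXᵢ, β + n).
Posterior: Gamma(α+S, β+n) = Gamma(7.8+5, 0.9+6) = Gamma(12.8, 6.9).
Var = α/β² = 12.8/6.9² = 0.2689.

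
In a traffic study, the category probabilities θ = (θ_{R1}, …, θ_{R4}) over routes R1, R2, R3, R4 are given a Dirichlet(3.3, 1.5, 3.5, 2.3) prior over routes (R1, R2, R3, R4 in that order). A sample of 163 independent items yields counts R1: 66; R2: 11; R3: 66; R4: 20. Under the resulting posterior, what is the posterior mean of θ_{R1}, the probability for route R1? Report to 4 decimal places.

The Dirichlet prior is conjugate to the Multinomial likelihood: each posterior αⱼ = prior αⱼ + observed count nⱼ.
Posterior concentration: (69.3, 12.5, 69.5, 22.3), total = 173.6.
E[θ_{R1}|data] = α_{R1}/Σα = 69.3/173.6 = 0.3992.

0.3992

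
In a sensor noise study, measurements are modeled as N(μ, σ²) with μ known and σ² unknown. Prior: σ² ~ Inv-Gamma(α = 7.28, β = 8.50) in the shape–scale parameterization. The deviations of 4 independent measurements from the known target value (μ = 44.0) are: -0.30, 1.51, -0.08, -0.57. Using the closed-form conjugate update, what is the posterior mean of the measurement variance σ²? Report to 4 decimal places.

With known mean μ and an Inverse-Gamma(α, β) prior on σ², the Normal likelihood is conjugate: posterior is Inv-Gamma(α + n/2, β + Σ(xᵢ−μ)²/2).
Σ(xᵢ−μ)² = (-0.30)² + (1.51)² + (-0.08)² + (-0.57)² = 2.7014.
Posterior: Inv-Gamma(7.28 + 4/2, 8.50 + 2.7014/2) = Inv-Gamma(9.28, 9.85070).
E[σ²|data] = β/(α−1) = 9.85070/8.28 = 1.1897.

1.1897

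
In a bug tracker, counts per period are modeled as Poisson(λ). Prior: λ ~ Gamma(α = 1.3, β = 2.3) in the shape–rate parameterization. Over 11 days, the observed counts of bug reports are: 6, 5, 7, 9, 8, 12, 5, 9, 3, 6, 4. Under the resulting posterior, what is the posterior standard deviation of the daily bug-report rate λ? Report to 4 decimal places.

0.6524

With a Gamma(shape α, rate β) prior, the Poisson likelihood is conjugate: the posterior is Gamma(α + ΣXᵢ, β + n).
Sum of counts S = 74 over n = 11 days.
Posterior: Gamma(α+S, β+n) = Gamma(1.3+74, 2.3+11) = Gamma(75.3, 13.3).
SD = √α/β = √75.3/13.3 = 0.6524.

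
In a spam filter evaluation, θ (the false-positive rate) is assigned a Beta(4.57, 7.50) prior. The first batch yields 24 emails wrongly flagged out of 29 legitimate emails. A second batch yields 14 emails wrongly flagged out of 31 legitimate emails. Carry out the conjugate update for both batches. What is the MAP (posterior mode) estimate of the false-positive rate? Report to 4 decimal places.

The Beta prior is conjugate to a Binomial/Bernoulli likelihood; the update adds successes to α and failures to β.
After batch 1: Beta(4.57+24, 7.50+5) = Beta(28.57, 12.50).
After batch 2: Beta(28.57+14, 12.50+17) = Beta(42.57, 29.50).
Mode of Beta(a,b) for a,b>1 is (a−1)/(a+b−2) = 41.57/70.07 = 0.5933.

0.5933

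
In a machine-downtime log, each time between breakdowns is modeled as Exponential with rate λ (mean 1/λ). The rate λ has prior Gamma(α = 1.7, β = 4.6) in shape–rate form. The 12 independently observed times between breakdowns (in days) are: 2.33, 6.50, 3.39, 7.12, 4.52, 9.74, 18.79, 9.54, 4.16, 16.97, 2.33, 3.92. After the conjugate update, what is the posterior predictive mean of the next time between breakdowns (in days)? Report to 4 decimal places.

With a Gamma(shape α, rate β) prior on the exponential rate λ, the posterior after n observations with total T = Σxᵢ is Gamma(α+n, β+T).
Sum of observations T = 89.31 days; n = 12.
Posterior: Gamma(1.7+12, 4.6+89.31) = Gamma(13.7, 93.91).
The predictive distribution for the next observation is Lomax; its mean is β/(α−1) = 93.91/12.7 = 7.3945.

7.3945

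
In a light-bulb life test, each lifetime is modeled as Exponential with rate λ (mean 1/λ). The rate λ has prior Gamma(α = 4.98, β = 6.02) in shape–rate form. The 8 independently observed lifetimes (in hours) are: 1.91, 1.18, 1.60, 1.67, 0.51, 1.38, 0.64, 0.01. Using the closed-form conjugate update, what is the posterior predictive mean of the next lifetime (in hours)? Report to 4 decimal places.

With a Gamma(shape α, rate β) prior on the exponential rate λ, the posterior after n observations with total T = Σxᵢ is Gamma(α+n, β+T).
Sum of observations T = 8.90 hours; n = 8.
Posterior: Gamma(4.98+8, 6.02+8.90) = Gamma(12.98, 14.92).
The predictive distribution for the next observation is Lomax; its mean is β/(α−1) = 14.92/11.98 = 1.2454.

1.2454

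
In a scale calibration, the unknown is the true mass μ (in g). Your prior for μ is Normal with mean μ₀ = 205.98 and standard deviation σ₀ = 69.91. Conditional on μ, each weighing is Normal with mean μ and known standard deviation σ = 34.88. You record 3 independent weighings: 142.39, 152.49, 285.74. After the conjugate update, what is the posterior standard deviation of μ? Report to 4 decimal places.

19.3511

For Normal data with known variance σ², a Normal(μ₀, σ₀²) prior on μ is conjugate. Posterior precision = 1/σ₀² + n/σ²; posterior mean is the precision-weighted average of μ₀ and x̄.
σ₀² = 69.91² = 4887.4081, σ² = 34.88² = 1216.6144; σ² + n·σ₀² = 1216.6144 + 3·4887.4081 = 15878.8387.
Posterior precision = 1/σ₀² + n/σ² = 1/4887.4081 + 3/1216.6144 = (σ² + n·σ₀²)/(σ₀²σ²) = 15878.8387/(4887.4081·1216.6144); posterior variance σₙ² = σ₀²σ²/(σ² + n·σ₀²) = 4887.4081·1216.6144/15878.8387 = 374.466369.
Posterior SD = √σₙ² = √(4887.4081·1216.6144/15878.8387) = 19.3511.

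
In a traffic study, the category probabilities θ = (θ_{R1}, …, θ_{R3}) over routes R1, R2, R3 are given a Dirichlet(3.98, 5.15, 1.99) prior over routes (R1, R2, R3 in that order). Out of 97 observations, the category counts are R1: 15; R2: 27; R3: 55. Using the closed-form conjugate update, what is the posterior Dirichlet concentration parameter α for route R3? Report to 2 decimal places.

56.99

The Dirichlet prior is conjugate to the Multinomial likelihood: each posterior αⱼ = prior αⱼ + observed count nⱼ.
Posterior concentration: (18.98, 32.15, 56.99), total = 108.12.
α_{R3} = 1.99 + 55 = 56.99.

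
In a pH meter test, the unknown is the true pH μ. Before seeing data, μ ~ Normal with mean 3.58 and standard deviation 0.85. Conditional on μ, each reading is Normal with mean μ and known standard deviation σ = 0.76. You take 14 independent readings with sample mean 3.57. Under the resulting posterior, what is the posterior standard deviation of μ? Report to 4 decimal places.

0.1976

For Normal data with known variance σ², a Normal(μ₀, σ₀²) prior on μ is conjugate. Posterior precision = 1/σ₀² + n/σ²; posterior mean is the precision-weighted average of μ₀ and x̄.
σ₀² = 0.85² = 0.7225, σ² = 0.76² = 0.5776; σ² + n·σ₀² = 0.5776 + 14·0.7225 = 10.6926.
Posterior precision = 1/σ₀² + n/σ² = 1/0.7225 + 14/0.5776 = (σ² + n·σ₀²)/(σ₀²σ²) = 10.6926/(0.7225·0.5776); posterior variance σₙ² = σ₀²σ²/(σ² + n·σ₀²) = 0.7225·0.5776/10.6926 = 0.039028.
Posterior SD = √σₙ² = √(0.7225·0.5776/10.6926) = 0.1976.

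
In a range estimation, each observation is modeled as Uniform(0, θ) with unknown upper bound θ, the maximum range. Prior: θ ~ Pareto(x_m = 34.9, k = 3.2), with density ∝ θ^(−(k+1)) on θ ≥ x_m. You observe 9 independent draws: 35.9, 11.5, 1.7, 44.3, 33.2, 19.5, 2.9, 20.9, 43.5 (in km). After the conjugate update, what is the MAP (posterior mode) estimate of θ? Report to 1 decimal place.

A Pareto(scale x_m, shape k) prior on the upper bound θ of Uniform(0, θ) is conjugate: posterior is Pareto(max(x_m, max xᵢ), k + n).
Sample maximum = 44.3; prior scale x_m = 34.9 → posterior scale = max = 44.3.
Posterior shape = 3.2 + 9 = 12.2.
The Pareto density is decreasing on [x_m, ∞), so the mode is x_m = 44.3.

44.3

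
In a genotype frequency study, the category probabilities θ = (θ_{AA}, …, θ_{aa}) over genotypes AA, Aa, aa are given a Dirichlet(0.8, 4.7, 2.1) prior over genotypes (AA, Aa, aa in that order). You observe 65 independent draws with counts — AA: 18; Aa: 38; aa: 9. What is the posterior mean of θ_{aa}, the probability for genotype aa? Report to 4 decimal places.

0.1529

The Dirichlet prior is conjugate to the Multinomial likelihood: each posterior αⱼ = prior αⱼ + observed count nⱼ.
Posterior concentration: (18.8, 42.7, 11.1), total = 72.6.
E[θ_{aa}|data] = α_{aa}/Σα = 11.1/72.6 = 0.1529.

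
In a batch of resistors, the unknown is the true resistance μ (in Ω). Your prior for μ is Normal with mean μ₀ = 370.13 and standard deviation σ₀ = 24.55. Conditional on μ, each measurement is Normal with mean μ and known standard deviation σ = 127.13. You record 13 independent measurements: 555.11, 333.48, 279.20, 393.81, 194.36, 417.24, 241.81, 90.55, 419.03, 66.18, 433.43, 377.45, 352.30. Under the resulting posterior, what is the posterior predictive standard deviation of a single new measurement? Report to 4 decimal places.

128.7166

For Normal data with known variance σ², a Normal(μ₀, σ₀²) prior on μ is conjugate. Posterior precision = 1/σ₀² + n/σ²; posterior mean is the precision-weighted average of μ₀ and x̄.
σ₀² = 24.55² = 602.7025, σ² = 127.13² = 16162.0369; σ² + n·σ₀² = 16162.0369 + 13·602.7025 = 23997.1694.
Posterior precision = 1/σ₀² + n/σ² = 1/602.7025 + 13/16162.0369 = (σ² + n·σ₀²)/(σ₀²σ²) = 23997.1694/(602.7025·16162.0369); posterior variance σₙ² = σ₀²σ²/(σ² + n·σ₀²) = 602.7025·16162.0369/23997.1694 = 405.918710.
Predictive variance for one new observation = σₙ² + σ² = 602.7025·16162.0369/23997.1694 + 16162.0369 = σ²·(σ₀² + 23997.1694)/23997.1694 = 16162.0369·24599.8719/23997.1694 = 16567.955610; SD = √(16162.0369·24599.8719/23997.1694) = 128.7166.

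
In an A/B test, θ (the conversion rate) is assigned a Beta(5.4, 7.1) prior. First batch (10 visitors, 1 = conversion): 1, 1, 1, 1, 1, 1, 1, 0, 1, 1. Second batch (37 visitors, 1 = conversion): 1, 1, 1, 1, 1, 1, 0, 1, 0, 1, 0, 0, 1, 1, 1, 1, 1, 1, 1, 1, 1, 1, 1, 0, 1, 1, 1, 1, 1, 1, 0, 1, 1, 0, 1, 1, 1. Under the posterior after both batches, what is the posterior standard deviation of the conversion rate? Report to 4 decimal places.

The Beta prior is conjugate to a Binomial/Bernoulli likelihood; the update adds successes to α and failures to β.
After batch 1: Beta(5.4+9, 7.1+1) = Beta(14.4, 8.1).
After batch 2: Beta(14.4+30, 8.1+7) = Beta(44.4, 15.1).
Var = αβ/((α+β)²(α+β+1)) = 44.4·15.1/(59.5²·60.5) = 0.00313019; SD = √0.00313019 = 0.0559.

0.0559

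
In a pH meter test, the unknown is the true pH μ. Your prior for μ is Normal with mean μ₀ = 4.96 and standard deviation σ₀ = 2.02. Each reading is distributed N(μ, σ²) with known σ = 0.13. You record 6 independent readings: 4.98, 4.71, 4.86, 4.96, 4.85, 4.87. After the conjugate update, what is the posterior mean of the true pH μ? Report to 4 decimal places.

4.8717

For Normal data with known variance σ², a Normal(μ₀, σ₀²) prior on μ is conjugate. Posterior precision = 1/σ₀² + n/σ²; posterior mean is the precision-weighted average of μ₀ and x̄.
Σxᵢ = 4.98 + 4.71 + 4.86 + 4.96 + 4.85 + 4.87 = 29.23, so n·x̄ = 29.23.
σ₀² = 2.02² = 4.0804, σ² = 0.13² = 0.0169; σ² + n·σ₀² = 0.0169 + 6·4.0804 = 24.4993.
Posterior mean = (μ₀/σ₀² + n·x̄/σ²)/(1/σ₀² + n/σ²) = (σ²·μ₀ + σ₀²·n·x̄)/(σ² + n·σ₀²) = (0.0169·4.96 + 4.0804·29.23)/24.4993 = 119.353916/24.4993 = 4.8717.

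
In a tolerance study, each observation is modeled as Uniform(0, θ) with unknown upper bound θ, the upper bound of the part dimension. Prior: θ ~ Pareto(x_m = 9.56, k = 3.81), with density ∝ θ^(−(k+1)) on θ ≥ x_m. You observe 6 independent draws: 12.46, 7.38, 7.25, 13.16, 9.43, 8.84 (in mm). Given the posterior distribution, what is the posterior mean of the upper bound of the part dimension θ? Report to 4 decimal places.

14.6538

A Pareto(scale x_m, shape k) prior on the upper bound θ of Uniform(0, θ) is conjugate: posterior is Pareto(max(x_m, max xᵢ), k + n).
Sample maximum = 13.16; prior scale x_m = 9.56 → posterior scale = max = 13.16.
Posterior shape = 3.81 + 6 = 9.81.
E[θ|data] = k·x_m/(k−1) = 9.81·13.16/8.81 = 14.6538.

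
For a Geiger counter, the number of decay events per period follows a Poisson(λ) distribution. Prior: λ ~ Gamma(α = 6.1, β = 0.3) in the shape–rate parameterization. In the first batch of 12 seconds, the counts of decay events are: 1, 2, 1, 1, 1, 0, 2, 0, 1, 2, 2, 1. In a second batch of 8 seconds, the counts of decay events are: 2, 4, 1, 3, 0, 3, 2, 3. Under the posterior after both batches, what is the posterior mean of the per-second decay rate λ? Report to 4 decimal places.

1.8768

With a Gamma(shape α, rate β) prior, the Poisson likelihood is conjugate: the posterior is Gamma(α + ΣXᵢ, β + n).
Batch 1: sum of counts S = 14 over n = 12 seconds.
After batch 1: Gamma(α+S, β+n) = Gamma(6.1+14, 0.3+12) = Gamma(20.1, 12.3).
Batch 2: sum of counts S = 18 over n = 8 seconds.
After batch 2: Gamma(α+S, β+n) = Gamma(20.1+18, 12.3+8) = Gamma(38.1, 20.3).
Posterior mean = α/β = 38.1/20.3 = 1.8768.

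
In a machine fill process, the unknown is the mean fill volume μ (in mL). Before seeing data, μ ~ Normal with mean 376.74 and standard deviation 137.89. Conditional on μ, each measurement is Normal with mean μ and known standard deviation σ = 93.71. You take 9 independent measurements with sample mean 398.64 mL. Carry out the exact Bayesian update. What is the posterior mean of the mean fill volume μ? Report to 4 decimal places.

For Normal data with known variance σ², a Normal(μ₀, σ₀²) prior on μ is conjugate. Posterior precision = 1/σ₀² + n/σ²; posterior mean is the precision-weighted average of μ₀ and x̄.
n·x̄ = 9·398.64 = 3587.76.
σ₀² = 137.89² = 19013.6521, σ² = 93.71² = 8781.5641; σ² + n·σ₀² = 8781.5641 + 9·19013.6521 = 179904.433.
Posterior mean = (μ₀/σ₀² + n·x̄/σ²)/(1/σ₀² + n/σ²) = (σ²·μ₀ + σ₀²·n·x̄)/(σ² + n·σ₀²) = (8781.5641·376.74 + 19013.6521·3587.76)/179904.433 = 71524786.91733/179904.433 = 397.5710.

397.5710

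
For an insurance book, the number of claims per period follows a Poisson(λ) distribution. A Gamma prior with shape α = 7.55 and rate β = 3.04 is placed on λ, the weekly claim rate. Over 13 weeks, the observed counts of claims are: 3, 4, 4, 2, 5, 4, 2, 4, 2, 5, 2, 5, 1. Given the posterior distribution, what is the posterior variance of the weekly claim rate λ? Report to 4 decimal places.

0.1965

With a Gamma(shape α, rate β) prior, the Poisson likelihood is conjugate: the posterior is Gamma(α + ΣXᵢ, β + n).
Sum of counts S = 43 over n = 13 weeks.
Posterior: Gamma(α+S, β+n) = Gamma(7.55+43, 3.04+13) = Gamma(50.55, 16.04).
Var = α/β² = 50.55/16.04² = 0.1965.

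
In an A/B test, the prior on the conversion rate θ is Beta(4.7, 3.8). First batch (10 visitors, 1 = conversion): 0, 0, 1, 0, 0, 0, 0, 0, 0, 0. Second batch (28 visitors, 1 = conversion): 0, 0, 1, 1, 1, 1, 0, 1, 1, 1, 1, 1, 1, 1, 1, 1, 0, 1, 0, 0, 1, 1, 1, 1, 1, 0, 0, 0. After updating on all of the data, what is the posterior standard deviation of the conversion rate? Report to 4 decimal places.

The Beta prior is conjugate to a Binomial/Bernoulli likelihood; the update adds successes to α and failures to β.
After batch 1: Beta(4.7+1, 3.8+9) = Beta(5.7, 12.8).
After batch 2: Beta(5.7+19, 12.8+9) = Beta(24.7, 21.8).
Var = αβ/((α+β)²(α+β+1)) = 24.7·21.8/(46.5²·47.5) = 0.00524269; SD = √0.00524269 = 0.0724.

0.0724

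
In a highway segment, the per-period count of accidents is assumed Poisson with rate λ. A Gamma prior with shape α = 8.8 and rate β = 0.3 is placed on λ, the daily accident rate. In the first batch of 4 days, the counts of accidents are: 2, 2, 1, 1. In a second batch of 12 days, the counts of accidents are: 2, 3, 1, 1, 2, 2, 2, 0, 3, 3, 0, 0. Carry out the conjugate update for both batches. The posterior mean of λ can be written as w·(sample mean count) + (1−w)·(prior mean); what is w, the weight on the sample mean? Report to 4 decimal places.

With a Gamma(shape α, rate β) prior, the Poisson likelihood is conjugate: the posterior is Gamma(α + ΣXᵢ, β + n).
Total number of days: n = 4 + 12 = 16.
Posterior mean = (α₀+S)/(β₀+n) = [n/(β₀+n)]·(S/n) + [β₀/(β₀+n)]·(α₀/β₀), so only n and β₀ enter the weight.
Weight on data w = n/(β₀+n) = 16/(0.3+16) = 16/16.3 = 0.9816.

0.9816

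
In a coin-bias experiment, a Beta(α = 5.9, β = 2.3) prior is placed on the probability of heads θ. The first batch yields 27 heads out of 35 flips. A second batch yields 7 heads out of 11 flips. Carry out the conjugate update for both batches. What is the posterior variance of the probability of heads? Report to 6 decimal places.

0.003519

The Beta prior is conjugate to a Binomial/Bernoulli likelihood; the update adds successes to α and failures to β.
After batch 1: Beta(5.9+27, 2.3+8) = Beta(32.9, 10.3).
After batch 2: Beta(32.9+7, 10.3+4) = Beta(39.9, 14.3).
Var = αβ/((α+β)²(α+β+1)) = 39.9·14.3/(54.2²·55.2) = 0.003519.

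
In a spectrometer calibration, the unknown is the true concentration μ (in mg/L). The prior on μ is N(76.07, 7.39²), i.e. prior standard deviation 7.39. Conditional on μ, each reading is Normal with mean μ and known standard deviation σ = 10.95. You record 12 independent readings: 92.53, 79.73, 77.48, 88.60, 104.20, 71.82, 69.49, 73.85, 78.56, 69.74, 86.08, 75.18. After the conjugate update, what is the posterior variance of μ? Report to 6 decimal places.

For Normal data with known variance σ², a Normal(μ₀, σ₀²) prior on μ is conjugate. Posterior precision = 1/σ₀² + n/σ²; posterior mean is the precision-weighted average of μ₀ and x̄.
σ₀² = 7.39² = 54.6121, σ² = 10.95² = 119.9025; σ² + n·σ₀² = 119.9025 + 12·54.6121 = 775.2477.
Posterior precision = 1/σ₀² + n/σ² = 1/54.6121 + 12/119.9025 = (σ² + n·σ₀²)/(σ₀²σ²) = 775.2477/(54.6121·119.9025); posterior variance σₙ² = σ₀²σ²/(σ² + n·σ₀²) = 54.6121·119.9025/775.2477 = 8.446497.

8.446497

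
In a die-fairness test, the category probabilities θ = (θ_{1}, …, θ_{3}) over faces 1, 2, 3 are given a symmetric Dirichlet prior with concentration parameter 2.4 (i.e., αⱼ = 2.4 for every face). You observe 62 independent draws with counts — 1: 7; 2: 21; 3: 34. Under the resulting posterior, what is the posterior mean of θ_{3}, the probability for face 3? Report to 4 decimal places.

0.5260

The Dirichlet prior is conjugate to the Multinomial likelihood: each posterior αⱼ = prior αⱼ + observed count nⱼ.
Posterior concentration: (9.4, 23.4, 36.4), total = 69.2.
E[θ_{3}|data] = α_{3}/Σα = 36.4/69.2 = 0.5260.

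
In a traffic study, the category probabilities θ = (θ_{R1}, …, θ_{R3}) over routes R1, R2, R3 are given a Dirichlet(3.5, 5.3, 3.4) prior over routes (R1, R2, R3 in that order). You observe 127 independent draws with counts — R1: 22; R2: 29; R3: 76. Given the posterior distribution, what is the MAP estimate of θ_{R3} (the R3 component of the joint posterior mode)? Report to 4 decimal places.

0.5756

The Dirichlet prior is conjugate to the Multinomial likelihood: each posterior αⱼ = prior αⱼ + observed count nⱼ.
Posterior concentration: (25.5, 34.3, 79.4), total = 139.2.
Joint mode component: (α_{R3}−1)/(Σα−K) = 78.4/136.2 = 0.5756.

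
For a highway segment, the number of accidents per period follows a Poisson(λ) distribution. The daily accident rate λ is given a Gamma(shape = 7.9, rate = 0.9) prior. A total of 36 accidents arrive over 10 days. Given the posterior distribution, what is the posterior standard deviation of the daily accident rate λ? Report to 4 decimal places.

0.6079

With a Gamma(shape α, rate β) prior, the Poisson likelihood is conjugate: the posterior is Gamma(α + ΣXᵢ, β + n).
Posterior: Gamma(α+S, β+n) = Gamma(7.9+36, 0.9+10) = Gamma(43.9, 10.9).
SD = √α/β = √43.9/10.9 = 0.6079.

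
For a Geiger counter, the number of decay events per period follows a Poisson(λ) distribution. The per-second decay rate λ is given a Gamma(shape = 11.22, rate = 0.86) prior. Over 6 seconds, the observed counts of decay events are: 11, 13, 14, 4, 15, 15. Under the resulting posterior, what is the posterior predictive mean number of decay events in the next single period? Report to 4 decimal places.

With a Gamma(shape α, rate β) prior, the Poisson likelihood is conjugate: the posterior is Gamma(α + ΣXᵢ, β + n).
Sum of counts S = 72 over n = 6 seconds.
Posterior: Gamma(α+S, β+n) = Gamma(11.22+72, 0.86+6) = Gamma(83.22, 6.86).
The predictive distribution for one future period is NegBinom with mean α/β = 12.1312.

12.1312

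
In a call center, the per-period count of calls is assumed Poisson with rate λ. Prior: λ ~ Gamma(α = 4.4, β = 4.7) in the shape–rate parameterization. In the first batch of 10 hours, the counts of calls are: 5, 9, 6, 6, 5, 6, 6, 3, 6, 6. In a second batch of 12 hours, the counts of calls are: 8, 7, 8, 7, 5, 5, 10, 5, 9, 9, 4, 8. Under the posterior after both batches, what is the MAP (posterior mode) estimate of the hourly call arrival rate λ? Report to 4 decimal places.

5.4831

With a Gamma(shape α, rate β) prior, the Poisson likelihood is conjugate: the posterior is Gamma(α + ΣXᵢ, β + n).
Batch 1: sum of counts S = 58 over n = 10 hours.
After batch 1: Gamma(α+S, β+n) = Gamma(4.4+58, 4.7+10) = Gamma(62.4, 14.7).
Batch 2: sum of counts S = 85 over n = 12 hours.
After batch 2: Gamma(α+S, β+n) = Gamma(62.4+85, 14.7+12) = Gamma(147.4, 26.7).
Mode of Gamma(α,β) for α≥1 is (α−1)/β = 146.4/26.7 = 5.4831.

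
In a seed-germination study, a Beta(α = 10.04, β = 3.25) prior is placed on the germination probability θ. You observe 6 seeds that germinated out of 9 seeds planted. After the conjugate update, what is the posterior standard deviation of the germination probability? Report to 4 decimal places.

The Beta prior is conjugate to a Binomial/Bernoulli likelihood; the update adds successes to α and failures to β.
Posterior: Beta(α+k, β+n−k) = Beta(10.04+6, 3.25+3) = Beta(16.04, 6.25).
Var = αβ/((α+β)²(α+β+1)) = 16.04·6.25/(22.29²·23.29) = 0.00866353; SD = √0.00866353 = 0.0931.

0.0931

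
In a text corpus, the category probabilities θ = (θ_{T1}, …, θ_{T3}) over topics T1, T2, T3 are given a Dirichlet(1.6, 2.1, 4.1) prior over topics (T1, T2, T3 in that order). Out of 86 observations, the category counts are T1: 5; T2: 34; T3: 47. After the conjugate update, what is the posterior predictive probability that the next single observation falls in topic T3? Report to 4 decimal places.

0.5448

The Dirichlet prior is conjugate to the Multinomial likelihood: each posterior αⱼ = prior αⱼ + observed count nⱼ.
Posterior concentration: (6.6, 36.1, 51.1), total = 93.8.
P(next = T3 | data) = α_{T3}/Σα = 0.5448.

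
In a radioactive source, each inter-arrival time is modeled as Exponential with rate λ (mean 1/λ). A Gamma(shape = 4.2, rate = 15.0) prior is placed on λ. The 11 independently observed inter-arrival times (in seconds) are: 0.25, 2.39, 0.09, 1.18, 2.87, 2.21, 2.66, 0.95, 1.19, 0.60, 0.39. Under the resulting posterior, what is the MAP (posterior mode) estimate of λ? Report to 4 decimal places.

With a Gamma(shape α, rate β) prior on the exponential rate λ, the posterior after n observations with total T = Σxᵢ is Gamma(α+n, β+T).
Sum of observations T = 14.78 seconds; n = 11.
Posterior: Gamma(4.2+11, 15.0+14.78) = Gamma(15.2, 29.78).
Mode = (α−1)/β = 0.4768.

0.4768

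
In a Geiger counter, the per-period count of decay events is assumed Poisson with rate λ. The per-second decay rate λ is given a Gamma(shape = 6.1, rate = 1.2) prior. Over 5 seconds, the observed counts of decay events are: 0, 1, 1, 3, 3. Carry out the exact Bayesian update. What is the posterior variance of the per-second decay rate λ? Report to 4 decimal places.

With a Gamma(shape α, rate β) prior, the Poisson likelihood is conjugate: the posterior is Gamma(α + ΣXᵢ, β + n).
Sum of counts S = 8 over n = 5 seconds.
Posterior: Gamma(α+S, β+n) = Gamma(6.1+8, 1.2+5) = Gamma(14.1, 6.2).
Var = α/β² = 14.1/6.2² = 0.3668.

0.3668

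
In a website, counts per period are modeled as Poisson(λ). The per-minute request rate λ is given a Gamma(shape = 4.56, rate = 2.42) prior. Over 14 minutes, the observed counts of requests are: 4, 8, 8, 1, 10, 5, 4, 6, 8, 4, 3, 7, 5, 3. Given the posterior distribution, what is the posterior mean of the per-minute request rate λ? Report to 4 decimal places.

With a Gamma(shape α, rate β) prior, the Poisson likelihood is conjugate: the posterior is Gamma(α + ΣXᵢ, β + n).
Sum of counts S = 76 over n = 14 minutes.
Posterior: Gamma(α+S, β+n) = Gamma(4.56+76, 2.42+14) = Gamma(80.56, 16.42).
Posterior mean = α/β = 80.56/16.42 = 4.9062.

4.9062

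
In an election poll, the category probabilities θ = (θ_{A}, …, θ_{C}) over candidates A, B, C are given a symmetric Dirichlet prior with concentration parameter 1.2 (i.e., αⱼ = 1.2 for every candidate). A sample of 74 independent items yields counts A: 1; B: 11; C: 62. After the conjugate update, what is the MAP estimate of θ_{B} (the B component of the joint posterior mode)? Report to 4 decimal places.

The Dirichlet prior is conjugate to the Multinomial likelihood: each posterior αⱼ = prior αⱼ + observed count nⱼ.
Posterior concentration: (2.2, 12.2, 63.2), total = 77.6.
Joint mode component: (α_{B}−1)/(Σα−K) = 11.2/74.6 = 0.1501.

0.1501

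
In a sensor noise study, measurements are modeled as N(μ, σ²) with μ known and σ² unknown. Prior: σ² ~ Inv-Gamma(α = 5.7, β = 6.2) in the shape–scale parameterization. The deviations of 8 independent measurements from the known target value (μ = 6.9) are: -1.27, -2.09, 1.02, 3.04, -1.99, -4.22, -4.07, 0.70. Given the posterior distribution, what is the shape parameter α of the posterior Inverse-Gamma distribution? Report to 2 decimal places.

With known mean μ and an Inverse-Gamma(α, β) prior on σ², the Normal likelihood is conjugate: posterior is Inv-Gamma(α + n/2, β + Σ(xᵢ−μ)²/2).
Σ(xᵢ−μ)² = (-1.27)² + (-2.09)² + (1.02)² + (3.04)² + (-1.99)² + (-4.22)² + (-4.07)² + (0.70)² = 55.0864.
Posterior: Inv-Gamma(5.7 + 8/2, 6.2 + 55.0864/2) = Inv-Gamma(9.70, 33.74320).
Posterior α = 9.70.

9.70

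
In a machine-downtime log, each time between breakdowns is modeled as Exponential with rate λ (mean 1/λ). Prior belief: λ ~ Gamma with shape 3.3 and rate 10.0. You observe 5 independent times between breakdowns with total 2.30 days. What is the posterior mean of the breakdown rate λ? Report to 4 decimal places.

0.6748

With a Gamma(shape α, rate β) prior on the exponential rate λ, the posterior after n observations with total T = Σxᵢ is Gamma(α+n, β+T).
Posterior: Gamma(3.3+5, 10.0+2.30) = Gamma(8.3, 12.30).
Posterior mean of λ = α/β = 8.3/12.30 = 0.6748.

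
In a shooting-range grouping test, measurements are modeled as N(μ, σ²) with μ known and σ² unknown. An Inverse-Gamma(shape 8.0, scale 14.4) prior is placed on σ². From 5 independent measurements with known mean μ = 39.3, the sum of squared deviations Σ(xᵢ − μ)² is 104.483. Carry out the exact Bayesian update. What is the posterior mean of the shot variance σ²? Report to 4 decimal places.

7.0149

With known mean μ and an Inverse-Gamma(α, β) prior on σ², the Normal likelihood is conjugate: posterior is Inv-Gamma(α + n/2, β + Σ(xᵢ−μ)²/2).
Posterior: Inv-Gamma(8.0 + 5/2, 14.4 + 104.483/2) = Inv-Gamma(10.50, 66.6415).
E[σ²|data] = β/(α−1) = 66.6415/9.50 = 7.0149.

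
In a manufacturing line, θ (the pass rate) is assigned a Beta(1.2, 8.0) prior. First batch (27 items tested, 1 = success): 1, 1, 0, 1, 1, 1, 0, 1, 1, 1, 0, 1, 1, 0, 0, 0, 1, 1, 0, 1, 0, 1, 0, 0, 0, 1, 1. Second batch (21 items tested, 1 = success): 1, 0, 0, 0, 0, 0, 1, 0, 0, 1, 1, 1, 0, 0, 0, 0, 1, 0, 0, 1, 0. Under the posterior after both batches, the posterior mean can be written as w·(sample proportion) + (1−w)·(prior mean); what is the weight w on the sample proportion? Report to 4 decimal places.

The Beta prior is conjugate to a Binomial/Bernoulli likelihood; the update adds successes to α and failures to β.
Total number of items tested: n = 27 + 21 = 48.
Posterior mean = (α₀+k)/(α₀+β₀+n) = [n/(α₀+β₀+n)]·(k/n) + [(α₀+β₀)/(α₀+β₀+n)]·α₀/(α₀+β₀), so only n and the prior enter the weight.
The weight on the data is w = n/(α₀+β₀+n) = 48/(1.2+8.0+48) = 48/57.2 = 0.8392.

0.8392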